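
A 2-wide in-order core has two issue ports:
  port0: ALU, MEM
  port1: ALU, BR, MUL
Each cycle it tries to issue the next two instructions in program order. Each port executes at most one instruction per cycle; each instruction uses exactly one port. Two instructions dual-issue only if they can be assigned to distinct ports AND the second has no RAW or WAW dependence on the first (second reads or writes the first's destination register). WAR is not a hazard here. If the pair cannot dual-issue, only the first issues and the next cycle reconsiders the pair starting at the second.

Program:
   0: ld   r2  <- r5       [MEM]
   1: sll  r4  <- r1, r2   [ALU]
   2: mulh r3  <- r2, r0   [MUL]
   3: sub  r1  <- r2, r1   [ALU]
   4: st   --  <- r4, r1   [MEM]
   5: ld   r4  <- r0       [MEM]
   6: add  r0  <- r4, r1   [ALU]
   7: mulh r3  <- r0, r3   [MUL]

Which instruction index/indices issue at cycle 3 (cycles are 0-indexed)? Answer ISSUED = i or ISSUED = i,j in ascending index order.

c0: i0 ld.MEM  RAW r2
c1: i1,i2 sll.ALU+mulh.MUL  pair
c2: i3 sub.ALU  RAW r1
c3: i4 st.MEM  no-port MEM/MEM
c4: i5 ld.MEM  RAW r4
c5: i6 add.ALU  RAW r0
c6: i7 mulh.MUL  tail

ISSUED = 4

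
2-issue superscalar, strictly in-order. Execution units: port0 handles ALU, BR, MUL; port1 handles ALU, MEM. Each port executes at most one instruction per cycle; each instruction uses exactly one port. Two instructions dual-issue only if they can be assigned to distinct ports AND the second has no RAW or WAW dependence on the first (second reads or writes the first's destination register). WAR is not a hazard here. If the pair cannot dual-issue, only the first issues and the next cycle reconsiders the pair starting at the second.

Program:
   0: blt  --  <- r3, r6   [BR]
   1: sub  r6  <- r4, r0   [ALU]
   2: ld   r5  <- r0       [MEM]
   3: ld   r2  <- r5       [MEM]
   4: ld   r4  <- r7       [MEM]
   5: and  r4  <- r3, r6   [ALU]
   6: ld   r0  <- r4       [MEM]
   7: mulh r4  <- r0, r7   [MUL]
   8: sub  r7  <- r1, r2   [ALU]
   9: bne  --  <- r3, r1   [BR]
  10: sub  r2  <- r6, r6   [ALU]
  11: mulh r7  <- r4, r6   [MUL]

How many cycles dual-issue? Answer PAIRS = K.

PAIRS = 3

[0] i0,i1  blt.BR/sub.ALU  -- 2-wide
[1] i2  ld.MEM  -- no-port MEM/MEM
[2] i3  ld.MEM  -- no-port MEM/MEM
[3] i4  ld.MEM  -- WAW r4
[4] i5  and.ALU  -- RAW r4
[5] i6  ld.MEM  -- RAW r0
[6] i7,i8  mulh.MUL/sub.ALU  -- 2-wide
[7] i9,i10  bne.BR/sub.ALU  -- 2-wide
[8] i11  mulh.MUL  -- tail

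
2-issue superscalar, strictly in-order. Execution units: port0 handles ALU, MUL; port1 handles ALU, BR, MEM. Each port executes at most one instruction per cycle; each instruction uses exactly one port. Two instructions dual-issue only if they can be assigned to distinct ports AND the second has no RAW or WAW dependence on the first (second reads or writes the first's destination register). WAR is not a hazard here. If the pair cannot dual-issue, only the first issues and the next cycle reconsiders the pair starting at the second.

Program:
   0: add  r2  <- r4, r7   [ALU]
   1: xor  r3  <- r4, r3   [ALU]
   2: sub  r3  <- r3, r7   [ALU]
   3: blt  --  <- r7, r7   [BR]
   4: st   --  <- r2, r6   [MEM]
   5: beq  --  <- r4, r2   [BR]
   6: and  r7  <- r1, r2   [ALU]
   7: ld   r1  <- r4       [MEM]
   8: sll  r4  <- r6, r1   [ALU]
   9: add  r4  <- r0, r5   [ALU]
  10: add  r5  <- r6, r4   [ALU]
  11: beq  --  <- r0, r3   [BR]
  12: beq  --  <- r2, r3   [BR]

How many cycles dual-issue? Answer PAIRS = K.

  cy0 -> i0,i1 (add/xor) dual
  cy1 -> i2,i3 (sub/blt) dual
  cy2 -> i4 (st) no-port MEM/BR
  cy3 -> i5,i6 (beq/and) dual
  cy4 -> i7 (ld) RAW r1
  cy5 -> i8 (sll) WAW r4
  cy6 -> i9 (add) RAW r4
  cy7 -> i10,i11 (add/beq) dual
  cy8 -> i12 (beq) tail

PAIRS = 4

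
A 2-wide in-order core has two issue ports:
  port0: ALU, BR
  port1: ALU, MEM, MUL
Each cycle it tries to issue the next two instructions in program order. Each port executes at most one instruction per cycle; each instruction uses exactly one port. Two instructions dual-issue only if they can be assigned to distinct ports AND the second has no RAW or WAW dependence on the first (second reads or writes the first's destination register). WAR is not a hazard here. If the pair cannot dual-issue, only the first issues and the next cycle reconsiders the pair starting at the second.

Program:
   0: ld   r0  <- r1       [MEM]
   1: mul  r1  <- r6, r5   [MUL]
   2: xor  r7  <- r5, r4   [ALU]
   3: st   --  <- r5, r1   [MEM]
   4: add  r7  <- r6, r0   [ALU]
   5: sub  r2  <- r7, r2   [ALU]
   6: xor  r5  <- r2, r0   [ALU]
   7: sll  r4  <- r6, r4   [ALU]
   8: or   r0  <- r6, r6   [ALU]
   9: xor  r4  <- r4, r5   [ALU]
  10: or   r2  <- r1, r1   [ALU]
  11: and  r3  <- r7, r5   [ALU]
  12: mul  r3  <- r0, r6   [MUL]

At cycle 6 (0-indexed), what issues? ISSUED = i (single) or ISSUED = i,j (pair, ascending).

ISSUED = 10,11

t=0 i0:ld ; no-port MEM/MUL
t=1 i1/i2:mul;xor ; dual
t=2 i3/i4:st;add ; dual
t=3 i5:sub ; RAW r2
t=4 i6/i7:xor;sll ; dual
t=5 i8/i9:or;xor ; dual
t=6 i10/i11:or;and ; dual
t=7 i12:mul ; tail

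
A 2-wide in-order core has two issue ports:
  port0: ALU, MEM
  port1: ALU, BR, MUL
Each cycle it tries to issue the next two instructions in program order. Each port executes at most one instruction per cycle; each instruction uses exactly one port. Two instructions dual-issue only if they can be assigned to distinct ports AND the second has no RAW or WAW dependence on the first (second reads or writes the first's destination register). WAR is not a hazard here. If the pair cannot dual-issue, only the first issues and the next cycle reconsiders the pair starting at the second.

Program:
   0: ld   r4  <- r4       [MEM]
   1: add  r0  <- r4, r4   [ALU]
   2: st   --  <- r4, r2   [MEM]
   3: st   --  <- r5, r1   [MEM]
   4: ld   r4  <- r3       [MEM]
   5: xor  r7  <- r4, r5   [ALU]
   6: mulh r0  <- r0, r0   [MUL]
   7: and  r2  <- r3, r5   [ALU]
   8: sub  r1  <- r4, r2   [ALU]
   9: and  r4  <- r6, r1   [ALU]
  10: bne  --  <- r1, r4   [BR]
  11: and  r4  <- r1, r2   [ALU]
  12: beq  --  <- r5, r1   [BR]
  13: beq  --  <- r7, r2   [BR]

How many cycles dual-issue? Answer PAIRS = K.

0. ld.MEM @i0  | RAW r4
1. add.ALU/st.MEM @i1/i2  | 2-wide
2. st.MEM @i3  | no-port MEM/MEM
3. ld.MEM @i4  | RAW r4
4. xor.ALU/mulh.MUL @i5/i6  | 2-wide
5. and.ALU @i7  | RAW r2
6. sub.ALU @i8  | RAW r1
7. and.ALU @i9  | RAW r4
8. bne.BR/and.ALU @i10/i11  | 2-wide
9. beq.BR @i12  | no-port BR/BR
10. beq.BR @i13  | tail

PAIRS = 3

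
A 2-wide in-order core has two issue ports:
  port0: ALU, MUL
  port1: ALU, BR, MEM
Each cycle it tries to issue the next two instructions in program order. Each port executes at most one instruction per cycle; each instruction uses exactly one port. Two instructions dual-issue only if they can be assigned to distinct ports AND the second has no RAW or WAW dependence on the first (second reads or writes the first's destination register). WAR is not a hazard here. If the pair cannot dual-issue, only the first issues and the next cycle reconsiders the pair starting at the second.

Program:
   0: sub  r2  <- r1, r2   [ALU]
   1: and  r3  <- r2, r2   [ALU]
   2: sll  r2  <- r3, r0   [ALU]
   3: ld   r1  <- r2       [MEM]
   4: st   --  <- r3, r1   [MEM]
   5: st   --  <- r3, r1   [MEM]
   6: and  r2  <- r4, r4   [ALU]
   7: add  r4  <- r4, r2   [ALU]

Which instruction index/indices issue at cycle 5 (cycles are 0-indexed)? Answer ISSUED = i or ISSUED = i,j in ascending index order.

ISSUED = 5,6

  cy0 -> i0 (sub.ALU) RAW r2
  cy1 -> i1 (and.ALU) RAW r3
  cy2 -> i2 (sll.ALU) RAW r2
  cy3 -> i3 (ld.MEM) no-port MEM/MEM
  cy4 -> i4 (st.MEM) no-port MEM/MEM
  cy5 -> i5,i6 (st.MEM and.ALU) dual
  cy6 -> i7 (add.ALU) tail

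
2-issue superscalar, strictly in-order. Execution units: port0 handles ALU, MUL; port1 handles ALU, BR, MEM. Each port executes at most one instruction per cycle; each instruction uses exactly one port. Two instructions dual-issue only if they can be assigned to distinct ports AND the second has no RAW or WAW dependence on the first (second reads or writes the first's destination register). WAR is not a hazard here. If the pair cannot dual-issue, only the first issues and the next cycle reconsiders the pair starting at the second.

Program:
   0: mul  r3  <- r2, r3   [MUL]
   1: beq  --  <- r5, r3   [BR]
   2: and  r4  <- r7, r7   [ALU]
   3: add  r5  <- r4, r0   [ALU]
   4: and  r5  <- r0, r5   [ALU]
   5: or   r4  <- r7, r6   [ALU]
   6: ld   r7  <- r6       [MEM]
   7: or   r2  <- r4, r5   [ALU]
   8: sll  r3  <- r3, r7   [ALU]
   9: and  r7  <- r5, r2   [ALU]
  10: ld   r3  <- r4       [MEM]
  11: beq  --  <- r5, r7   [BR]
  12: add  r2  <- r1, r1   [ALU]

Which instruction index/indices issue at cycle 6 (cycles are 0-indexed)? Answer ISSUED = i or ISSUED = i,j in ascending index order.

c0: i0 mul.MUL  RAW r3
c1: i1,i2 beq.BR/and.ALU  dual
c2: i3 add.ALU  RAW+WAW r5
c3: i4,i5 and.ALU/or.ALU  dual
c4: i6,i7 ld.MEM/or.ALU  dual
c5: i8,i9 sll.ALU/and.ALU  dual
c6: i10 ld.MEM  no-port MEM/BR
c7: i11,i12 beq.BR/add.ALU  dual

ISSUED = 10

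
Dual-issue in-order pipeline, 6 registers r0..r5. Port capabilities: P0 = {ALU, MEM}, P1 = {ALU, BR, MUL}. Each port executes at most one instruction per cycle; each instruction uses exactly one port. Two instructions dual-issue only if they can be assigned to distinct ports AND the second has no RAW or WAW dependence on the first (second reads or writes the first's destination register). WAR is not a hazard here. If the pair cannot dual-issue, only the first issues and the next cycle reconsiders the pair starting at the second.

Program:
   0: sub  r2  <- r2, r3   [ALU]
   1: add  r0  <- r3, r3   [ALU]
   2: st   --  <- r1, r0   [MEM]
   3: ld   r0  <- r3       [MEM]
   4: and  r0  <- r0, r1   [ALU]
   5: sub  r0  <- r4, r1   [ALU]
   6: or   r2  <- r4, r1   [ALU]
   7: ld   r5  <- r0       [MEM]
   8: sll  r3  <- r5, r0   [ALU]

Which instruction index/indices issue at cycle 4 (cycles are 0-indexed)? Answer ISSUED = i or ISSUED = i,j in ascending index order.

[0] i0&i1  sub;add  -- 2-wide
[1] i2  st  -- no-port MEM/MEM
[2] i3  ld  -- RAW+WAW r0
[3] i4  and  -- WAW r0
[4] i5&i6  sub;or  -- 2-wide
[5] i7  ld  -- RAW r5
[6] i8  sll  -- tail

ISSUED = 5,6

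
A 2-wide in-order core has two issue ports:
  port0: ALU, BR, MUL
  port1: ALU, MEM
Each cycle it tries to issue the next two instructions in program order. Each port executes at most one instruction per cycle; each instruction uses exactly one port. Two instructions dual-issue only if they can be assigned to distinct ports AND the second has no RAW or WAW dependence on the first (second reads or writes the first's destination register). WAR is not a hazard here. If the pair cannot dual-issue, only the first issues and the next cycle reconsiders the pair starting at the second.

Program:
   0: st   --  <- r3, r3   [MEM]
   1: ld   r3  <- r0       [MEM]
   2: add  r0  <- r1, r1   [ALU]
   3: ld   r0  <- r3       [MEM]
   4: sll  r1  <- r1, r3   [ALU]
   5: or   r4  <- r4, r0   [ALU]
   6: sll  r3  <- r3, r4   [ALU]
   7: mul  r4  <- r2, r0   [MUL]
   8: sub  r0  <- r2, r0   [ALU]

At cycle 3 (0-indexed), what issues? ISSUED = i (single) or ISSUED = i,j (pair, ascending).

t=0 i0:st.MEM ; no-port MEM/MEM
t=1 i1/i2:ld.MEM;add.ALU ; 2-wide
t=2 i3/i4:ld.MEM;sll.ALU ; 2-wide
t=3 i5:or.ALU ; RAW r4
t=4 i6/i7:sll.ALU;mul.MUL ; 2-wide
t=5 i8:sub.ALU ; tail

ISSUED = 5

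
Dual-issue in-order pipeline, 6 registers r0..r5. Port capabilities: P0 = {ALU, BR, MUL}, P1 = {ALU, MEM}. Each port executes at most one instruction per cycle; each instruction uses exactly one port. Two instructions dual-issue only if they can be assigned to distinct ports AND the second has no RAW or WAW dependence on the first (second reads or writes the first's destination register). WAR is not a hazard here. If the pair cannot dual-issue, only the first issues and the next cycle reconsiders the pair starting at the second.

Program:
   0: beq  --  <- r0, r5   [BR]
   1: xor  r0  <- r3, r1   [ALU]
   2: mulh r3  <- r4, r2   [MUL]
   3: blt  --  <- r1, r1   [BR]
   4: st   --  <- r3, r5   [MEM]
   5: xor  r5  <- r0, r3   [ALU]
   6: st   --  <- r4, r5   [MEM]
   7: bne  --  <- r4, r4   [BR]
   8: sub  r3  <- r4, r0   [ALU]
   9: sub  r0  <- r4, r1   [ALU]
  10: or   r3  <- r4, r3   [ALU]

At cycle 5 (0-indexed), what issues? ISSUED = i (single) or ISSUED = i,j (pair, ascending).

0. beq.BR/xor.ALU @i0+i1  | pair
1. mulh.MUL @i2  | no-port MUL/BR
2. blt.BR/st.MEM @i3+i4  | pair
3. xor.ALU @i5  | RAW r5
4. st.MEM/bne.BR @i6+i7  | pair
5. sub.ALU/sub.ALU @i8+i9  | pair
6. or.ALU @i10  | tail

ISSUED = 8,9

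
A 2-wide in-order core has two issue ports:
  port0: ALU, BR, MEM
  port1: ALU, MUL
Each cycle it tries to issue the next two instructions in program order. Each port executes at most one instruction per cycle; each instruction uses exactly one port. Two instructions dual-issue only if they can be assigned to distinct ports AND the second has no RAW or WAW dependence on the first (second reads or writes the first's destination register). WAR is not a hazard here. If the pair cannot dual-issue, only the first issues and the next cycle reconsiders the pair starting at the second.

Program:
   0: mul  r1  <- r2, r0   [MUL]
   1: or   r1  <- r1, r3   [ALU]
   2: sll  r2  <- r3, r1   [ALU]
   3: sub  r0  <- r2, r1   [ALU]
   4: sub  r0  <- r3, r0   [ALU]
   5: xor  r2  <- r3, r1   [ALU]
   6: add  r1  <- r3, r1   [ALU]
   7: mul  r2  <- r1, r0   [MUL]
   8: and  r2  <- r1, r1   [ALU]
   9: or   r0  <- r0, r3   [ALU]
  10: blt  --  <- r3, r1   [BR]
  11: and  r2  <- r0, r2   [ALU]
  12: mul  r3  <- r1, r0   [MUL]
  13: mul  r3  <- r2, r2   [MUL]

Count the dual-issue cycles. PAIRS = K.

[0] i0  mul.MUL  -- RAW+WAW r1
[1] i1  or.ALU  -- RAW r1
[2] i2  sll.ALU  -- RAW r2
[3] i3  sub.ALU  -- RAW+WAW r0
[4] i4,i5  sub.ALU+xor.ALU  -- pair
[5] i6  add.ALU  -- RAW r1
[6] i7  mul.MUL  -- WAW r2
[7] i8,i9  and.ALU+or.ALU  -- pair
[8] i10,i11  blt.BR+and.ALU  -- pair
[9] i12  mul.MUL  -- no-port MUL/MUL
[10] i13  mul.MUL  -- tail

PAIRS = 3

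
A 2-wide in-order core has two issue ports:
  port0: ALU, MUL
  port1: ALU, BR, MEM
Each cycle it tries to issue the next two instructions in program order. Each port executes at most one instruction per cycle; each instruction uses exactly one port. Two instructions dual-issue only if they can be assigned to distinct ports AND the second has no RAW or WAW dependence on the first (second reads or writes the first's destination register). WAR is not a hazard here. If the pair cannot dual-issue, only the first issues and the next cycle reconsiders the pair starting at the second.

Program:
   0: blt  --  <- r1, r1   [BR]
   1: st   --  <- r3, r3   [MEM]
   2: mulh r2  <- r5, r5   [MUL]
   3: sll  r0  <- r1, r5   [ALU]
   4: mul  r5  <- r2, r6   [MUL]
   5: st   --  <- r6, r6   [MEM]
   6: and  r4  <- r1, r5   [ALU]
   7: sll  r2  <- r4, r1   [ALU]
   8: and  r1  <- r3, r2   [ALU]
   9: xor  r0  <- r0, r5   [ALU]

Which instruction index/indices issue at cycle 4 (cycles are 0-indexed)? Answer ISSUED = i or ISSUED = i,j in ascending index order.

ISSUED = 7

c0: i0 blt  no-port BR/MEM
c1: i1,i2 st mulh  pair
c2: i3,i4 sll mul  pair
c3: i5,i6 st and  pair
c4: i7 sll  RAW r2
c5: i8,i9 and xor  pair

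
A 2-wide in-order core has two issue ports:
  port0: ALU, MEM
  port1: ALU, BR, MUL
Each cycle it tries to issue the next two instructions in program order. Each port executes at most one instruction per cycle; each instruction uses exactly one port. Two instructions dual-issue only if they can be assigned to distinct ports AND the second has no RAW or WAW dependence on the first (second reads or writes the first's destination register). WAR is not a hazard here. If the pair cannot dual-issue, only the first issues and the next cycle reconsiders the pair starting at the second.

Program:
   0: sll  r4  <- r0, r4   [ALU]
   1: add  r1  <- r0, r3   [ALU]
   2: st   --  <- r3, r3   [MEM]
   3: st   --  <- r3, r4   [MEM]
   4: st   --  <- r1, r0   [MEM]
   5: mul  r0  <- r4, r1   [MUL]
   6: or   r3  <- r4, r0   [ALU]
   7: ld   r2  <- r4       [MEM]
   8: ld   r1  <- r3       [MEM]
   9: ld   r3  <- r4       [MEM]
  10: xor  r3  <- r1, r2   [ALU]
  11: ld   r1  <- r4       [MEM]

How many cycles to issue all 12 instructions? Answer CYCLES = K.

CYCLES = 8

  cy0 -> i0+i1 (sll.ALU/add.ALU) dual
  cy1 -> i2 (st.MEM) no-port MEM/MEM
  cy2 -> i3 (st.MEM) no-port MEM/MEM
  cy3 -> i4+i5 (st.MEM/mul.MUL) dual
  cy4 -> i6+i7 (or.ALU/ld.MEM) dual
  cy5 -> i8 (ld.MEM) no-port MEM/MEM
  cy6 -> i9 (ld.MEM) WAW r3
  cy7 -> i10+i11 (xor.ALU/ld.MEM) dual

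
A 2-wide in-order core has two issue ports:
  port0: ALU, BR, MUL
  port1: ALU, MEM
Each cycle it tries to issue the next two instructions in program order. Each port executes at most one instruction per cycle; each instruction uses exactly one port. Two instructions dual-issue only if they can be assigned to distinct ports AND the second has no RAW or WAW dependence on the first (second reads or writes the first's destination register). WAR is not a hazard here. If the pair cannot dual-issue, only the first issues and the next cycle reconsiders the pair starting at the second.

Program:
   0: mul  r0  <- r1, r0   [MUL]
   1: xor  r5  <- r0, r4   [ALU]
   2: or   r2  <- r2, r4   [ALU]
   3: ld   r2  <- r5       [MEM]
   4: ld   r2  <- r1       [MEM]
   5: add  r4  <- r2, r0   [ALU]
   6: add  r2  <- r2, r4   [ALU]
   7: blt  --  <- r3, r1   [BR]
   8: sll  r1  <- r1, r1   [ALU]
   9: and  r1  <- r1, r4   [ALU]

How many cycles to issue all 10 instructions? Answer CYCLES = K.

#0 head=0: mul.MUL i0 RAW r0
#1 head=1: xor.ALU+or.ALU i1&i2 dual
#2 head=3: ld.MEM i3 no-port MEM/MEM
#3 head=4: ld.MEM i4 RAW r2
#4 head=5: add.ALU i5 RAW r4
#5 head=6: add.ALU+blt.BR i6&i7 dual
#6 head=8: sll.ALU i8 RAW+WAW r1
#7 head=9: and.ALU i9 tail

CYCLES = 8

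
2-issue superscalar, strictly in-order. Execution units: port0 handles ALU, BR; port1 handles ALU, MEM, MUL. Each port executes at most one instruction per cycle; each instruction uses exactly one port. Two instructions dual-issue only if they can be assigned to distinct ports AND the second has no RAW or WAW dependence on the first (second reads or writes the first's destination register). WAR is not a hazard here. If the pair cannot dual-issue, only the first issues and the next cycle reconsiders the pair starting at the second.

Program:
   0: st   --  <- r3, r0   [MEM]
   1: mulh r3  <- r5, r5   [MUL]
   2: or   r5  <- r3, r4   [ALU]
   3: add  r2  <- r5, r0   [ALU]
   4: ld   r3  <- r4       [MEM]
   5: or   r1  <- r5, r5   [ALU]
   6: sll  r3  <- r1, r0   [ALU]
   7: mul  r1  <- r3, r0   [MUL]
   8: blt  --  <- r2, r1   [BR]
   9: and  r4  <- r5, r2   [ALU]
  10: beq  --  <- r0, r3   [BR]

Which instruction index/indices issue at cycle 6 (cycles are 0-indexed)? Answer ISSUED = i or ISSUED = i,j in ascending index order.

  cy0 -> i0 (st.MEM) no-port MEM/MUL
  cy1 -> i1 (mulh.MUL) RAW r3
  cy2 -> i2 (or.ALU) RAW r5
  cy3 -> i3+i4 (add.ALU/ld.MEM) 2-wide
  cy4 -> i5 (or.ALU) RAW r1
  cy5 -> i6 (sll.ALU) RAW r3
  cy6 -> i7 (mul.MUL) RAW r1
  cy7 -> i8+i9 (blt.BR/and.ALU) 2-wide
  cy8 -> i10 (beq.BR) tail

ISSUED = 7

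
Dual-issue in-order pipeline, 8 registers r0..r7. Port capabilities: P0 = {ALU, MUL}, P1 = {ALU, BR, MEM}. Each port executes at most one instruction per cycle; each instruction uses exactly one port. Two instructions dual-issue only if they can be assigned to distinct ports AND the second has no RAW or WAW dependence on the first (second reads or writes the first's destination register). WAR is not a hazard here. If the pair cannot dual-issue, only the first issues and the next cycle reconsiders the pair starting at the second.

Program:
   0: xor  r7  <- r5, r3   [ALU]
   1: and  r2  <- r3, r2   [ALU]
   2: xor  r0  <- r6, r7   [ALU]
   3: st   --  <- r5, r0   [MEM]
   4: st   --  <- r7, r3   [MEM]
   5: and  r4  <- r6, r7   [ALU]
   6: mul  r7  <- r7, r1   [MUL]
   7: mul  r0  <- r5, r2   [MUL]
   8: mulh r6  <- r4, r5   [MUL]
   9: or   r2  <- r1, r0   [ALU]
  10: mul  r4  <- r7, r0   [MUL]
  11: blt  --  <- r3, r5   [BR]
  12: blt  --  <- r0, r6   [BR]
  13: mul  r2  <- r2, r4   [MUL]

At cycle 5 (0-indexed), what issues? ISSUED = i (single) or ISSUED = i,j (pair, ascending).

ISSUED = 7

  cy0 -> i0+i1 (xor+and) 2-wide
  cy1 -> i2 (xor) RAW r0
  cy2 -> i3 (st) no-port MEM/MEM
  cy3 -> i4+i5 (st+and) 2-wide
  cy4 -> i6 (mul) no-port MUL/MUL
  cy5 -> i7 (mul) no-port MUL/MUL
  cy6 -> i8+i9 (mulh+or) 2-wide
  cy7 -> i10+i11 (mul+blt) 2-wide
  cy8 -> i12+i13 (blt+mul) 2-wide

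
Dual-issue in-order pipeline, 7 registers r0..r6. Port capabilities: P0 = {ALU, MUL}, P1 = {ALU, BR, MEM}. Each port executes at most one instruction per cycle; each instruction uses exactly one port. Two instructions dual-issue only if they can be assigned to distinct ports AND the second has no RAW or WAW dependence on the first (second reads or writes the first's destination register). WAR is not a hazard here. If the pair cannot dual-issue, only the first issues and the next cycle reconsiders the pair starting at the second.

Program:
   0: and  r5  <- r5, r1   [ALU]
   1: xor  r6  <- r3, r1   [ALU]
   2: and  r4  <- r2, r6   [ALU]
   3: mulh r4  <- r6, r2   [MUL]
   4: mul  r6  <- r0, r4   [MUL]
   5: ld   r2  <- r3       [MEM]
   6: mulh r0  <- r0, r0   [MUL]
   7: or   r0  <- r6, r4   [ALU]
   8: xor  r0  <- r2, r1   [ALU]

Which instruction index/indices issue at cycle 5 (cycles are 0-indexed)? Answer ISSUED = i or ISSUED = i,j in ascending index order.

#0 head=0: and.ALU+xor.ALU i0+i1 2-wide
#1 head=2: and.ALU i2 WAW r4
#2 head=3: mulh.MUL i3 no-port MUL/MUL
#3 head=4: mul.MUL+ld.MEM i4+i5 2-wide
#4 head=6: mulh.MUL i6 WAW r0
#5 head=7: or.ALU i7 WAW r0
#6 head=8: xor.ALU i8 tail

ISSUED = 7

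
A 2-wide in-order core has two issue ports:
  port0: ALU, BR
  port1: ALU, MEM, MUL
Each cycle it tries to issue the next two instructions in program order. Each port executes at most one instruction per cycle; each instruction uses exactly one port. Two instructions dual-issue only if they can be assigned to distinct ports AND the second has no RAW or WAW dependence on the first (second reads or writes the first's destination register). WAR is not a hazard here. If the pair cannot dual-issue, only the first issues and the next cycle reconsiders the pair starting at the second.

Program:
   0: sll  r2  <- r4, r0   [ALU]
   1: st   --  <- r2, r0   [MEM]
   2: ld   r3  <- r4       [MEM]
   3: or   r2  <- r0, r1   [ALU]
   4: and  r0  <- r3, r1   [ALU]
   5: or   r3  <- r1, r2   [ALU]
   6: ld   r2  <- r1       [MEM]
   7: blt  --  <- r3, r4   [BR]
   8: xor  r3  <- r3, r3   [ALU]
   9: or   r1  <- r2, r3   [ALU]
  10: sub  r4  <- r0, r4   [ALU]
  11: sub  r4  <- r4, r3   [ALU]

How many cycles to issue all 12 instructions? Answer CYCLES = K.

t=0 i0:sll ; RAW r2
t=1 i1:st ; no-port MEM/MEM
t=2 i2/i3:ld or ; pair
t=3 i4/i5:and or ; pair
t=4 i6/i7:ld blt ; pair
t=5 i8:xor ; RAW r3
t=6 i9/i10:or sub ; pair
t=7 i11:sub ; tail

CYCLES = 8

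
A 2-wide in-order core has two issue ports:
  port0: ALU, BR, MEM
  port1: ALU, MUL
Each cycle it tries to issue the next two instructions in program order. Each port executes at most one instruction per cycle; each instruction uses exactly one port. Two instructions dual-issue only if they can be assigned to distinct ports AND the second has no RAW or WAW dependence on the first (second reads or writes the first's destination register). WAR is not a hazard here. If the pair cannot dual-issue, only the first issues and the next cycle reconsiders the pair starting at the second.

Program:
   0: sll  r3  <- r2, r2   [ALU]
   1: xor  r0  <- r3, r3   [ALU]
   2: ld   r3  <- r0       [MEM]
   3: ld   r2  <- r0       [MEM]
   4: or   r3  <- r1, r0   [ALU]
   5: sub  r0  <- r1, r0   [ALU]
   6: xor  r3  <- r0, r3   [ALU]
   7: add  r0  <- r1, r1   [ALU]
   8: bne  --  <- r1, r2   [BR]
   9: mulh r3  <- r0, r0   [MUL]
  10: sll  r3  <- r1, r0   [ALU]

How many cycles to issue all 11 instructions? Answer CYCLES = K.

#0 head=0: sll i0 RAW r3
#1 head=1: xor i1 RAW r0
#2 head=2: ld i2 no-port MEM/MEM
#3 head=3: ld;or i3&i4 pair
#4 head=5: sub i5 RAW r0
#5 head=6: xor;add i6&i7 pair
#6 head=8: bne;mulh i8&i9 pair
#7 head=10: sll i10 tail

CYCLES = 8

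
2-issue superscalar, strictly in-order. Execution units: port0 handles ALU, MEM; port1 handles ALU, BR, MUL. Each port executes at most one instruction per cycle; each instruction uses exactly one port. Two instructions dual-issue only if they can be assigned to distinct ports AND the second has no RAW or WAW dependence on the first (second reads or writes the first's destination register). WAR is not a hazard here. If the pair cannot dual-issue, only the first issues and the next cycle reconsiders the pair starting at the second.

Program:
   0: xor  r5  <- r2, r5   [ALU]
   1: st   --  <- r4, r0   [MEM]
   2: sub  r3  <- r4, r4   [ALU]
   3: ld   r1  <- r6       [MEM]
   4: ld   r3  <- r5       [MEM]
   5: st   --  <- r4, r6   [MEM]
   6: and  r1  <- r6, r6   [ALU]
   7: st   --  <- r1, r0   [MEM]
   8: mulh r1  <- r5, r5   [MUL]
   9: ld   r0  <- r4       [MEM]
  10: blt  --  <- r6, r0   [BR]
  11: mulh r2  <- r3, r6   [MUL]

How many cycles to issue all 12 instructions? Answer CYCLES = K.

t=0 i0+i1:xor/st ; pair
t=1 i2+i3:sub/ld ; pair
t=2 i4:ld ; no-port MEM/MEM
t=3 i5+i6:st/and ; pair
t=4 i7+i8:st/mulh ; pair
t=5 i9:ld ; RAW r0
t=6 i10:blt ; no-port BR/MUL
t=7 i11:mulh ; tail

CYCLES = 8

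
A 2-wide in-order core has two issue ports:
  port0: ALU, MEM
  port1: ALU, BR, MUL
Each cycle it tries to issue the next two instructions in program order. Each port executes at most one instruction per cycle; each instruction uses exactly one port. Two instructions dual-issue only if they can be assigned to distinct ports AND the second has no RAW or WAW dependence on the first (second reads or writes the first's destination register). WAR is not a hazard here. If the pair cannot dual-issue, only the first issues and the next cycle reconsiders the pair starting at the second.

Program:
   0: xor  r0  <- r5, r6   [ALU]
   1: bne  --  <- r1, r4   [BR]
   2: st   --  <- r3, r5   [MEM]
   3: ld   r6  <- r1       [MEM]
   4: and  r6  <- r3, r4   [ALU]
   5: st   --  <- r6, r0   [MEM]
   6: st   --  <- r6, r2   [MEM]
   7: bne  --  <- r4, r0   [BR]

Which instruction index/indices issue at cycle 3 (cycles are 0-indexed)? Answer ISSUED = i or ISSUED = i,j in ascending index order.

ISSUED = 4

#0 head=0: xor+bne i0,i1 2-wide
#1 head=2: st i2 no-port MEM/MEM
#2 head=3: ld i3 WAW r6
#3 head=4: and i4 RAW r6
#4 head=5: st i5 no-port MEM/MEM
#5 head=6: st+bne i6,i7 2-wide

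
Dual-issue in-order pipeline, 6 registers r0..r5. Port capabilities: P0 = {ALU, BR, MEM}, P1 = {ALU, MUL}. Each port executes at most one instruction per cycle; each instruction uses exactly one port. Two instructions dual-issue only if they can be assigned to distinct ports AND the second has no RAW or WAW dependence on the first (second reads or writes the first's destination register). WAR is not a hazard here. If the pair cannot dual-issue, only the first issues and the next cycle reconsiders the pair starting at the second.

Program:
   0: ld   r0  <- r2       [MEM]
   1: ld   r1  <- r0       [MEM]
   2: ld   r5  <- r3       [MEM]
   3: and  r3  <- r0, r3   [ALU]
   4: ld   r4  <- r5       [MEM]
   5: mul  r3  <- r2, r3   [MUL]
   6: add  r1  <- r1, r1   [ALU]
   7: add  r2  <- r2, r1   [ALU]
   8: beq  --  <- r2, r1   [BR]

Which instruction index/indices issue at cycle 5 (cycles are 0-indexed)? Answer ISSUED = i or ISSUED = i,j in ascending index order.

ISSUED = 7

  cy0 -> i0 (ld.MEM) no-port MEM/MEM
  cy1 -> i1 (ld.MEM) no-port MEM/MEM
  cy2 -> i2,i3 (ld.MEM/and.ALU) pair
  cy3 -> i4,i5 (ld.MEM/mul.MUL) pair
  cy4 -> i6 (add.ALU) RAW r1
  cy5 -> i7 (add.ALU) RAW r2
  cy6 -> i8 (beq.BR) tail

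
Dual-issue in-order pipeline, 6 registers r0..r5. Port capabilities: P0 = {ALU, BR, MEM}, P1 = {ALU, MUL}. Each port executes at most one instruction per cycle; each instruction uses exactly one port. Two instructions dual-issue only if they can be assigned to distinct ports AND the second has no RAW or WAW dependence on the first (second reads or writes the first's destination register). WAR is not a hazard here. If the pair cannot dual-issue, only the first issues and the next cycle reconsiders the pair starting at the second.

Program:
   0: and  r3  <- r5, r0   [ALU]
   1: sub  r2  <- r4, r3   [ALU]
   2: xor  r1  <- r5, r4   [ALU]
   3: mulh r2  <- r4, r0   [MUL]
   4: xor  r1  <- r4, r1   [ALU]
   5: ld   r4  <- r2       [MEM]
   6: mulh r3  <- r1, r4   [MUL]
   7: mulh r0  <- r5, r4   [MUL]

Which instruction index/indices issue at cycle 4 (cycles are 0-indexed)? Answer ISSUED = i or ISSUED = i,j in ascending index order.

t=0 i0:and.ALU ; RAW r3
t=1 i1+i2:sub.ALU+xor.ALU ; pair
t=2 i3+i4:mulh.MUL+xor.ALU ; pair
t=3 i5:ld.MEM ; RAW r4
t=4 i6:mulh.MUL ; no-port MUL/MUL
t=5 i7:mulh.MUL ; tail

ISSUED = 6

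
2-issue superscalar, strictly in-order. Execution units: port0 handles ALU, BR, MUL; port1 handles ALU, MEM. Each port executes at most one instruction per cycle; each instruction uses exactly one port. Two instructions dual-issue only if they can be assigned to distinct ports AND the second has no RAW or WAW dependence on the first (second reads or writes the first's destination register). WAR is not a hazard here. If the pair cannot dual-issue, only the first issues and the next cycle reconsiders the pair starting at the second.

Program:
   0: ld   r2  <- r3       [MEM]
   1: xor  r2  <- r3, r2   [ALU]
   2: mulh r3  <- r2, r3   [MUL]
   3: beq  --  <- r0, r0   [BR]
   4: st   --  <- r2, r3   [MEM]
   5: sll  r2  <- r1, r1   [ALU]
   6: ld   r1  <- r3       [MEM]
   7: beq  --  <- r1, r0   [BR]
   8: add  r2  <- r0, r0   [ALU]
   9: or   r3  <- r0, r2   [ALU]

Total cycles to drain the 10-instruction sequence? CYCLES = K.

CYCLES = 7

t=0 i0:ld ; RAW+WAW r2
t=1 i1:xor ; RAW r2
t=2 i2:mulh ; no-port MUL/BR
t=3 i3/i4:beq/st ; dual
t=4 i5/i6:sll/ld ; dual
t=5 i7/i8:beq/add ; dual
t=6 i9:or ; tail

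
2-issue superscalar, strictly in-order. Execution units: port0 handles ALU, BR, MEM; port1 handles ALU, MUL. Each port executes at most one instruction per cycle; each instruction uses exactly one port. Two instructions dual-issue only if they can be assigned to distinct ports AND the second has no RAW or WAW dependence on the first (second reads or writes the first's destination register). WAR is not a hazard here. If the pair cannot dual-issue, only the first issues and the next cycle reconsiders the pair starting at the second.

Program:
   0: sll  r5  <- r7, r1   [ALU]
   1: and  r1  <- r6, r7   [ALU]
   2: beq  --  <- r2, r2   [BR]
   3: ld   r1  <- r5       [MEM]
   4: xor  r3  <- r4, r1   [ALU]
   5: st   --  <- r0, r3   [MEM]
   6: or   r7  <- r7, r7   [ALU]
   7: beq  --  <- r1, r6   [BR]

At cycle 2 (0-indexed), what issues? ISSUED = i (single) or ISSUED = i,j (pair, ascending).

ISSUED = 3

0. sll;and @i0/i1  | dual
1. beq @i2  | no-port BR/MEM
2. ld @i3  | RAW r1
3. xor @i4  | RAW r3
4. st;or @i5/i6  | dual
5. beq @i7  | tail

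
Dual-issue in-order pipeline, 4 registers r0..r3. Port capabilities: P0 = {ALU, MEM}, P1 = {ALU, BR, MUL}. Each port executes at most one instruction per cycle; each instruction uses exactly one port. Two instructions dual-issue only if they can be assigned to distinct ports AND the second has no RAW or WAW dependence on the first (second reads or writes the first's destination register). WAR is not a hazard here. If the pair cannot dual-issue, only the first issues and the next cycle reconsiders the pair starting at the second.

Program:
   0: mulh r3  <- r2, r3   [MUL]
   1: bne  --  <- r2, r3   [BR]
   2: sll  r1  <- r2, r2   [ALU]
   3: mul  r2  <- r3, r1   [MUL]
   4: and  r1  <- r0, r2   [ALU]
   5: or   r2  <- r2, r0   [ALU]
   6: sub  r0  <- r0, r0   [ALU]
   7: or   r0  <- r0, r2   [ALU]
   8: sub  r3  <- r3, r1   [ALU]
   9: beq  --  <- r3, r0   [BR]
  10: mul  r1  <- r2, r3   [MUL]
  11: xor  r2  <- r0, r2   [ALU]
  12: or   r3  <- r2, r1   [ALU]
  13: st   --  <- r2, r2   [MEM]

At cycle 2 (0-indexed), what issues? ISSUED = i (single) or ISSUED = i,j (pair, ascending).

[0] i0  mulh.MUL  -- no-port MUL/BR
[1] i1/i2  bne.BR/sll.ALU  -- pair
[2] i3  mul.MUL  -- RAW r2
[3] i4/i5  and.ALU/or.ALU  -- pair
[4] i6  sub.ALU  -- RAW+WAW r0
[5] i7/i8  or.ALU/sub.ALU  -- pair
[6] i9  beq.BR  -- no-port BR/MUL
[7] i10/i11  mul.MUL/xor.ALU  -- pair
[8] i12/i13  or.ALU/st.MEM  -- pair

ISSUED = 3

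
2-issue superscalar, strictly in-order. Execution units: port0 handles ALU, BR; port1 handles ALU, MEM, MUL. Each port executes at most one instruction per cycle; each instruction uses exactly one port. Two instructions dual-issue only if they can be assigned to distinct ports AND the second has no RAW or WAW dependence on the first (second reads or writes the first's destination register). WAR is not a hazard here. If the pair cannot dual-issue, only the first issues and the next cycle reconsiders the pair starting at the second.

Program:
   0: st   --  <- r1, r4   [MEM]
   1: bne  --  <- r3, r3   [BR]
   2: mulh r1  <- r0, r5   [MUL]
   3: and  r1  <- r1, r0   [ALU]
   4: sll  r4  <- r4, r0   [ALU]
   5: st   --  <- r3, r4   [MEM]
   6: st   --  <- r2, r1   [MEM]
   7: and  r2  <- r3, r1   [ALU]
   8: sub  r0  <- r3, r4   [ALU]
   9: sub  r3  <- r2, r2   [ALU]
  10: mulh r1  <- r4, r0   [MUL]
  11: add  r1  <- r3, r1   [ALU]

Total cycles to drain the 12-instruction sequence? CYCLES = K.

t=0 i0&i1:st;bne ; pair
t=1 i2:mulh ; RAW+WAW r1
t=2 i3&i4:and;sll ; pair
t=3 i5:st ; no-port MEM/MEM
t=4 i6&i7:st;and ; pair
t=5 i8&i9:sub;sub ; pair
t=6 i10:mulh ; RAW+WAW r1
t=7 i11:add ; tail

CYCLES = 8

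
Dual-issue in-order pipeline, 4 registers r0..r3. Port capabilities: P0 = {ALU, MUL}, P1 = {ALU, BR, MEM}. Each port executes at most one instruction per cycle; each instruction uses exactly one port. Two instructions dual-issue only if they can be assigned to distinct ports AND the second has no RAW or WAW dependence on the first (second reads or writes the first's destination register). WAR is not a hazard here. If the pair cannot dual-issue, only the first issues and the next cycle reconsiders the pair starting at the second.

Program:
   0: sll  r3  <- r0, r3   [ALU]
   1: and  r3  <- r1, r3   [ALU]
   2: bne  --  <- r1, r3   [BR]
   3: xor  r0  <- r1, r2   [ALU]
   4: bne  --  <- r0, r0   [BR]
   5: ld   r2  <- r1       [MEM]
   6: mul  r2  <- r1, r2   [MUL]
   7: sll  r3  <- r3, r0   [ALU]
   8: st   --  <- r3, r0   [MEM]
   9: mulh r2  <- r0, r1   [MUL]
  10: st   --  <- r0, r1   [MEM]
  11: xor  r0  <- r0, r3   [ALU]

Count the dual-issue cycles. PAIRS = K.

PAIRS = 4

c0: i0 sll.ALU  RAW+WAW r3
c1: i1 and.ALU  RAW r3
c2: i2+i3 bne.BR/xor.ALU  pair
c3: i4 bne.BR  no-port BR/MEM
c4: i5 ld.MEM  RAW+WAW r2
c5: i6+i7 mul.MUL/sll.ALU  pair
c6: i8+i9 st.MEM/mulh.MUL  pair
c7: i10+i11 st.MEM/xor.ALU  pair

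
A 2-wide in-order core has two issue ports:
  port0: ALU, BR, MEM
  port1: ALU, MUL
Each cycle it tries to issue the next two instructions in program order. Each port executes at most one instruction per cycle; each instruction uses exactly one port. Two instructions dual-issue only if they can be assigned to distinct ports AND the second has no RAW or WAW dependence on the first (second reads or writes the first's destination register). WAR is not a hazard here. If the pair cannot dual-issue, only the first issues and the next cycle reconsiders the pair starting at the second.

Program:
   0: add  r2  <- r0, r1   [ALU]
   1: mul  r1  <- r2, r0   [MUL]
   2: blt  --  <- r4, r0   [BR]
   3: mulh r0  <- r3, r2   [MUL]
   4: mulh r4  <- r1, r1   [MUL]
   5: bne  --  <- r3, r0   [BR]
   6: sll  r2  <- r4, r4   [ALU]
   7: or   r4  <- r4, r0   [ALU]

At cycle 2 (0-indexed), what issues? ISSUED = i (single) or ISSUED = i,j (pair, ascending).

ISSUED = 3

0. add.ALU @i0  | RAW r2
1. mul.MUL+blt.BR @i1&i2  | 2-wide
2. mulh.MUL @i3  | no-port MUL/MUL
3. mulh.MUL+bne.BR @i4&i5  | 2-wide
4. sll.ALU+or.ALU @i6&i7  | 2-wide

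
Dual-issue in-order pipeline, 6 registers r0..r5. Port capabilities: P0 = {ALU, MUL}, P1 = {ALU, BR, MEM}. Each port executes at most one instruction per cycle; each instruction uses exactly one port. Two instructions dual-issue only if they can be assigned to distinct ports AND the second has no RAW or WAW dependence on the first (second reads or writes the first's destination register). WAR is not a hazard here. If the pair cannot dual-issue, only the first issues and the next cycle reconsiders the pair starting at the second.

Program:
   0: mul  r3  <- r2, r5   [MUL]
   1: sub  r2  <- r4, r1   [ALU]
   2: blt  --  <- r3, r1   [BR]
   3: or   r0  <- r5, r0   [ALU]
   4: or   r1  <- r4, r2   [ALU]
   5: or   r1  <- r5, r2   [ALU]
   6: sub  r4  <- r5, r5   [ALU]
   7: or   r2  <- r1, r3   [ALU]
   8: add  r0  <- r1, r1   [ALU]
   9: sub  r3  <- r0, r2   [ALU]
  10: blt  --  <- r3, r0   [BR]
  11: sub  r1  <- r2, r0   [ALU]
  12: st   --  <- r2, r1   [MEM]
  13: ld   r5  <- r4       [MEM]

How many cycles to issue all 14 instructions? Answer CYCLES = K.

CYCLES = 9

[0] i0/i1  mul.MUL sub.ALU  -- 2-wide
[1] i2/i3  blt.BR or.ALU  -- 2-wide
[2] i4  or.ALU  -- WAW r1
[3] i5/i6  or.ALU sub.ALU  -- 2-wide
[4] i7/i8  or.ALU add.ALU  -- 2-wide
[5] i9  sub.ALU  -- RAW r3
[6] i10/i11  blt.BR sub.ALU  -- 2-wide
[7] i12  st.MEM  -- no-port MEM/MEM
[8] i13  ld.MEM  -- tail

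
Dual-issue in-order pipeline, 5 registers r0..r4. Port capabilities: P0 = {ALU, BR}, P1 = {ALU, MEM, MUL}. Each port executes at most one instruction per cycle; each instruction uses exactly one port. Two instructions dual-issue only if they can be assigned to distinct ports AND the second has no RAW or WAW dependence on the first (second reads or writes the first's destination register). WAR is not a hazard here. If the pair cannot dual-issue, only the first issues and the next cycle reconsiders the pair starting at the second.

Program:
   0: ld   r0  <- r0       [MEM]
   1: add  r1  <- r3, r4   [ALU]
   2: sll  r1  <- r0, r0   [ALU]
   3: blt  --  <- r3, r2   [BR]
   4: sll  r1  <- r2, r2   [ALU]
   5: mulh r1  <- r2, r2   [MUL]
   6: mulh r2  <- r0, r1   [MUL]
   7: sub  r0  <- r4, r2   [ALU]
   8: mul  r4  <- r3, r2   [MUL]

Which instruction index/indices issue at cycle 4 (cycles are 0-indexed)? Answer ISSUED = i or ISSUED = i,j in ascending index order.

ISSUED = 6

[0] i0/i1  ld add  -- pair
[1] i2/i3  sll blt  -- pair
[2] i4  sll  -- WAW r1
[3] i5  mulh  -- no-port MUL/MUL
[4] i6  mulh  -- RAW r2
[5] i7/i8  sub mul  -- pair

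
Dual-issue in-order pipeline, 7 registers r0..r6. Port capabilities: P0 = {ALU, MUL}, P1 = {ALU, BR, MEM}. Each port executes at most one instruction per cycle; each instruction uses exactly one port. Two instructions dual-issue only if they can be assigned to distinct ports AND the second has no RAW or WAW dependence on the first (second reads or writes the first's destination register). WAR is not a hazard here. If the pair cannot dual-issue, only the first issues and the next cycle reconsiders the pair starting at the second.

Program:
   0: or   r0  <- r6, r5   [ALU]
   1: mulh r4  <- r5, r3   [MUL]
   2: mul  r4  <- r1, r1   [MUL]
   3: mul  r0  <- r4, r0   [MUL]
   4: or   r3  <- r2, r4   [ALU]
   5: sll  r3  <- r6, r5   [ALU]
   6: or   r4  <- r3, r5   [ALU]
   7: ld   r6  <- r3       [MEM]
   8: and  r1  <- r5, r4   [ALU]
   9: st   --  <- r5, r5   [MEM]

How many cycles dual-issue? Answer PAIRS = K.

  cy0 -> i0&i1 (or.ALU+mulh.MUL) dual
  cy1 -> i2 (mul.MUL) no-port MUL/MUL
  cy2 -> i3&i4 (mul.MUL+or.ALU) dual
  cy3 -> i5 (sll.ALU) RAW r3
  cy4 -> i6&i7 (or.ALU+ld.MEM) dual
  cy5 -> i8&i9 (and.ALU+st.MEM) dual

PAIRS = 4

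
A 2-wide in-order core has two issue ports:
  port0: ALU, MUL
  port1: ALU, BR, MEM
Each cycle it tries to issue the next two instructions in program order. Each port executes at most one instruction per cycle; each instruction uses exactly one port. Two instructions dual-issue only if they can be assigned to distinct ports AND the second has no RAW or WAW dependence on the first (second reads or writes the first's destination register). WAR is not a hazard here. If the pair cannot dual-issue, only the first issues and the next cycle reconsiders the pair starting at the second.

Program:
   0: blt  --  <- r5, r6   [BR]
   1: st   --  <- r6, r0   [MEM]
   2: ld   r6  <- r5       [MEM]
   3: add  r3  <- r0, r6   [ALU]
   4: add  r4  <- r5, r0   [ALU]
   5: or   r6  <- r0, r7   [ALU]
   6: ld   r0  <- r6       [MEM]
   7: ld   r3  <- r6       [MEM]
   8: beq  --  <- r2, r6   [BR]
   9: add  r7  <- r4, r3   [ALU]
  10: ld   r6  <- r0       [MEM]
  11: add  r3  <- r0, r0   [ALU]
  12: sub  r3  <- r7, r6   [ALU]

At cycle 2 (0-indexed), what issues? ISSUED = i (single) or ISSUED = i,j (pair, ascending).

ISSUED = 2

[0] i0  blt  -- no-port BR/MEM
[1] i1  st  -- no-port MEM/MEM
[2] i2  ld  -- RAW r6
[3] i3/i4  add/add  -- pair
[4] i5  or  -- RAW r6
[5] i6  ld  -- no-port MEM/MEM
[6] i7  ld  -- no-port MEM/BR
[7] i8/i9  beq/add  -- pair
[8] i10/i11  ld/add  -- pair
[9] i12  sub  -- tail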